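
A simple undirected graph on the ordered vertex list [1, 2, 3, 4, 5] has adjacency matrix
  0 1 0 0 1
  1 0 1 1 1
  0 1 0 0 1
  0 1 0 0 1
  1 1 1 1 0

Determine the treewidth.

A width-2 tree decomposition is:
Bags: B1 = {2, 3, 5}  B2 = {1, 2, 5}  B3 = {2, 4, 5}
Tree: B1–B2, B2–B3
Each bag holds 3 vertices, so the decomposition has width 2, which upper-bounds the treewidth. On the other hand G contains the 3-clique {1, 2, 5}. A clique must lie in a single bag of any decomposition, so no decomposition can have width below 2. Combining the bounds, tw(G) = 2.

2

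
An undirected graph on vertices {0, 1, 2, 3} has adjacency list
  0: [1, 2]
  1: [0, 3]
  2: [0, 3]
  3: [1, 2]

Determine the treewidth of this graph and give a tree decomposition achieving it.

Every bag has size at most 3, so the width is 3 − 1 = 2 and tw(G) ≤ 2. For the lower bound, G contains the cycle 0–2–3–1–0, so G is not a forest; only forests have treewidth ≤ 1, hence tw(G) ≥ 2. Combining the bounds, tw(G) = 2.

Treewidth 2.
One such decomposition:
Bags: B1 = {0, 2, 3}  B2 = {0, 1, 3}
Tree: B1–B2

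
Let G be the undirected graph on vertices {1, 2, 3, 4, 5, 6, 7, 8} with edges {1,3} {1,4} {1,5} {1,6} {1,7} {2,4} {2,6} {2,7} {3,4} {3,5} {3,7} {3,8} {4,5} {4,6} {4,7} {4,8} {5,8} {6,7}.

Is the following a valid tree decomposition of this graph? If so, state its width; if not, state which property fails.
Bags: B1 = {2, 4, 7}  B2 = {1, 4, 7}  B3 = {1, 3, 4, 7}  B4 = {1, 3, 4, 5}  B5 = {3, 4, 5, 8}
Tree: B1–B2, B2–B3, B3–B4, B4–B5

No — vertex 6 appears in no bag.

A tree decomposition must satisfy three properties: every vertex lies in some bag; for every edge, both endpoints lie together in some bag; and for every vertex, the bags containing it form a connected subtree. Here vertex 6 appears in no bag, so the decomposition is invalid.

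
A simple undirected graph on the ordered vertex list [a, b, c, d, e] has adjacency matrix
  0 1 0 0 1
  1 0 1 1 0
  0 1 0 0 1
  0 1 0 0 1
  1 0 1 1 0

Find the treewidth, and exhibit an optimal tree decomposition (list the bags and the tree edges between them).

Treewidth 2.
One such decomposition:
Bags: B1 = {b, c, e}  B2 = {a, b, e}  B3 = {b, d, e}
Tree: B1–B2, B2–B3

Each bag holds 3 vertices, so the decomposition has width 2, which upper-bounds the treewidth. Since e–c–b–a–e is a cycle in G, G is not acyclic. Forests are exactly the graphs of treewidth ≤ 1, so tw(G) ≥ 2. Hence tw(G) = 2 exactly.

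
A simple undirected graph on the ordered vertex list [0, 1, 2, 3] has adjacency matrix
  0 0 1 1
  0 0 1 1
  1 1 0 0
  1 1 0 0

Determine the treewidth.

A width-2 tree decomposition is:
Bags: B1 = {1, 2, 3}  B2 = {0, 2, 3}
Tree: B1–B2
Every bag has size at most 3, so the width is 3 − 1 = 2 and tw(G) ≤ 2. For the lower bound, G contains the cycle 2–1–3–0–2, so G is not a forest; only forests have treewidth ≤ 1, hence tw(G) ≥ 2. Therefore the treewidth is 2.

2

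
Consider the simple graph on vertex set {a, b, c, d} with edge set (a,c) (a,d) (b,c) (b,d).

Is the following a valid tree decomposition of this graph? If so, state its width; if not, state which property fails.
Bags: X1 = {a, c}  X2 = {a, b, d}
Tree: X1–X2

A tree decomposition must satisfy three properties: every vertex lies in some bag; for every edge, both endpoints lie together in some bag; and for every vertex, the bags containing it form a connected subtree. Here edge (b,c) lies in no bag, so the decomposition is invalid.

No — edge (b,c) lies in no bag.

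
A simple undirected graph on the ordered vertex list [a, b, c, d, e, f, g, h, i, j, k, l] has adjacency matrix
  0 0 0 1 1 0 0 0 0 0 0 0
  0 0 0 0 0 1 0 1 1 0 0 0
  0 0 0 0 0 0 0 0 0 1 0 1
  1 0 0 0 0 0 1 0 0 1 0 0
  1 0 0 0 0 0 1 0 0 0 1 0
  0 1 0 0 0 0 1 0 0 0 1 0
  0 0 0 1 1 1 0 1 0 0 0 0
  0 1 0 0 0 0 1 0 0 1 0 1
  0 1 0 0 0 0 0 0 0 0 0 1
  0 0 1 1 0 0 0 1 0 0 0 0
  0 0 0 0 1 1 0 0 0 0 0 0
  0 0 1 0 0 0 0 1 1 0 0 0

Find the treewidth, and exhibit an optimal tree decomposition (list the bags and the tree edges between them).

The largest bag has 4 vertices, giving width 3; this decomposition certifies tw(G) ≤ 3. For the lower bound: the 4 vertex sets {a,e,k}, {d}, {g}, {b,f,h,j} are disjoint, each induces a connected subgraph, and every pair is joined by at least one edge of G. Contracting each set to a single vertex therefore yields K_{4} as a minor, and since treewidth is minor-monotone, tw(G) ≥ tw(K_{4}) = 3. Combining the bounds, tw(G) = 3.

Treewidth 3.
One such decomposition:
Bags: B1 = {a, d, e, k}  B2 = {d, e, g, k}  B3 = {d, f, g, k}  B4 = {d, f, g, j}  B5 = {f, g, h, j}  B6 = {b, f, h, j}  B7 = {b, c, h, j}  B8 = {b, c, h, l}  B9 = {b, c, i, l}
Tree: B1–B2, B2–B3, B3–B4, B4–B5, B5–B6, B6–B7, B7–B8, B8–B9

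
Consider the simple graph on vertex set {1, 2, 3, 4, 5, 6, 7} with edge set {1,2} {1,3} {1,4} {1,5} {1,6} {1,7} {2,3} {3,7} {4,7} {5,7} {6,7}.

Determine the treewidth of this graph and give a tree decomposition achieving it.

Every bag has size at most 3, so the width is 3 − 1 = 2 and tw(G) ≤ 2. On the other hand G contains the 3-clique {1, 2, 3}. A clique must lie in a single bag of any decomposition, so no decomposition can have width below 2. The upper and lower bounds meet at 2, so that is the treewidth.

Treewidth 2.
One such decomposition:
Bags: B1 = {1, 3, 7}  B2 = {1, 2, 3}  B3 = {1, 6, 7}  B4 = {1, 5, 7}  B5 = {1, 4, 7}
Tree: B1–B2, B1–B3, B3–B4, B1–B5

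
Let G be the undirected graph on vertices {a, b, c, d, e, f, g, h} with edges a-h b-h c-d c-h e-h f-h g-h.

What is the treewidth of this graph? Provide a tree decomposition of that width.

Treewidth 1.
One optimal decomposition is:
Bags: B1 = {a, h}  B2 = {g, h}  B3 = {c, h}  B4 = {e, h}  B5 = {b, h}  B6 = {f, h}  B7 = {c, d}
Tree: B1–B2, B1–B3, B2–B4, B3–B5, B3–B6, B3–B7

Each bag holds 2 vertices, so the decomposition has width 1, which upper-bounds the treewidth. G has an edge, so its treewidth is at least 1. The upper and lower bounds meet at 1, so that is the treewidth.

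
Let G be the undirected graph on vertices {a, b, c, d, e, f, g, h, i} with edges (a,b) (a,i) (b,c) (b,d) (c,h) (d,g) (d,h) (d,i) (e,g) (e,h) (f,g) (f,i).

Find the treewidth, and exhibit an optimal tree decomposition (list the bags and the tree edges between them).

Treewidth 3.
One such decomposition:
Bags: B1 = {a, f, g, i}  B2 = {a, d, g, i}  B3 = {a, b, d, g}  B4 = {b, d, e, g}  B5 = {b, d, e, h}  B6 = {b, c, e, h}
Tree: B1–B2, B2–B3, B3–B4, B4–B5, B5–B6

Every bag has size at most 4, so the width is 4 − 1 = 3 and tw(G) ≤ 3. For the lower bound: the 4 vertex sets {a,f,i}, {g}, {d}, {b,c,e,h} are disjoint, each induces a connected subgraph, and every pair is joined by at least one edge of G. Contracting each set to a single vertex therefore yields K_{4} as a minor, and since treewidth is minor-monotone, tw(G) ≥ tw(K_{4}) = 3. Combining the bounds, tw(G) = 3.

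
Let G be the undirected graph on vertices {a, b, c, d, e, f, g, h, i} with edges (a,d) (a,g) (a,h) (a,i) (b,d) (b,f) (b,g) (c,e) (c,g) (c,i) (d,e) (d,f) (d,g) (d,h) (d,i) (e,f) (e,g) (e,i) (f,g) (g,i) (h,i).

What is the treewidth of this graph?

3

A width-3 tree decomposition is:
Bags: B1 = {d, e, g, i}  B2 = {d, e, f, g}  B3 = {c, e, g, i}  B4 = {b, d, f, g}  B5 = {a, d, g, i}  B6 = {a, d, h, i}
Tree: B1–B2, B1–B3, B2–B4, B1–B5, B5–B6
Each bag holds 4 vertices, so the decomposition has width 3, which upper-bounds the treewidth. Conversely, {a, d, g, i} is a clique of size 4, and the vertices of any clique must share a bag in every tree decomposition; so some bag has ≥ 4 vertices and tw(G) ≥ 3. The upper and lower bounds meet at 3, so that is the treewidth.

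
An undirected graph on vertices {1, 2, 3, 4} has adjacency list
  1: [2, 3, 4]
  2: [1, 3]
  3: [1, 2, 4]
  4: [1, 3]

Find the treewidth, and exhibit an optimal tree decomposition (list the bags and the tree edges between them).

Treewidth 2.
One such decomposition:
Bags: B1 = {1, 2, 3}  B2 = {1, 3, 4}
Tree: B1–B2

Each bag holds 3 vertices, so the decomposition has width 2, which upper-bounds the treewidth. Conversely, {1, 2, 3} is a clique of size 3, and the vertices of any clique must share a bag in every tree decomposition; so some bag has ≥ 3 vertices and tw(G) ≥ 2. Combining the bounds, tw(G) = 2.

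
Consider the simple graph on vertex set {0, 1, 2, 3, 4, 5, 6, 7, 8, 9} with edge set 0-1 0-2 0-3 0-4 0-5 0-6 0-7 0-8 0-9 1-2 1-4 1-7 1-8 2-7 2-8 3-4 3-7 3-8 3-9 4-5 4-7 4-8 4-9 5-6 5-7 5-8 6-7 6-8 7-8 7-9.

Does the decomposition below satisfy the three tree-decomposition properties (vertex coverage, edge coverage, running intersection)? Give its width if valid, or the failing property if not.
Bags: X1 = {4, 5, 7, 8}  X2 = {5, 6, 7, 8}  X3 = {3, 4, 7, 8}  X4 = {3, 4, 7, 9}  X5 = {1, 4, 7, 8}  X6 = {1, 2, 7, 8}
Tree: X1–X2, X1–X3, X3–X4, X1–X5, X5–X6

A tree decomposition must satisfy three properties: every vertex lies in some bag; for every edge, both endpoints lie together in some bag; and for every vertex, the bags containing it form a connected subtree. Here vertex 0 appears in no bag, so the decomposition is invalid.

No — vertex 0 appears in no bag.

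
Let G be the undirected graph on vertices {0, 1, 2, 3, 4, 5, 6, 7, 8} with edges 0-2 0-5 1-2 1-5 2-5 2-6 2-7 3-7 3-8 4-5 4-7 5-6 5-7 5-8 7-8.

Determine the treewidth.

2

A width-2 tree decomposition is:
Bags: B1 = {2, 5, 7}  B2 = {4, 5, 7}  B3 = {0, 2, 5}  B4 = {1, 2, 5}  B5 = {5, 7, 8}  B6 = {3, 7, 8}  B7 = {2, 5, 6}
Tree: B1–B2, B1–B3, B1–B4, B1–B5, B5–B6, B4–B7
Every bag has size at most 3, so the width is 3 − 1 = 2 and tw(G) ≤ 2. For the lower bound, the 3 vertices {3, 7, 8} are pairwise adjacent, and any tree decomposition puts a clique entirely inside one bag — forcing width ≥ 2. Combining the bounds, tw(G) = 2.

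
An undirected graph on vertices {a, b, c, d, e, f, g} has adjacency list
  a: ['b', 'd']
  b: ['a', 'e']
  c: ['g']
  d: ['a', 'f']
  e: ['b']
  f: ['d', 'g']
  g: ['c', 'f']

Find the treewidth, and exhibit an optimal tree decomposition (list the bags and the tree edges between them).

Treewidth 1.
Bags: B1 = {c, g}  B2 = {f, g}  B3 = {d, f}  B4 = {a, d}  B5 = {a, b}  B6 = {b, e}
Tree: B1–B2, B2–B3, B3–B4, B4–B5, B5–B6

The largest bag has 2 vertices, giving width 1; this decomposition certifies tw(G) ≤ 1. Any graph with an edge has treewidth ≥ 1, and G has the edge c–g. Therefore the treewidth is 1.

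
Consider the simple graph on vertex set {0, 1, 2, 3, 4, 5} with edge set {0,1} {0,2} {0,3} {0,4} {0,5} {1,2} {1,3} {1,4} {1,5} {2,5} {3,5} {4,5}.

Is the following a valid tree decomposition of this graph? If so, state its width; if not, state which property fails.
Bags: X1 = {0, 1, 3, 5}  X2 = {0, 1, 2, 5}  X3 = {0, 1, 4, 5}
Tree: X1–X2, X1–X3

Yes; width 3.

Checking the three conditions: (i) the bags cover all of {0, 1, 2, 3, 4, 5}; (ii) for each edge, some bag contains both endpoints; (iii) the bags containing any fixed vertex form a subtree. All hold, so the decomposition is valid with width 4 − 1 = 3.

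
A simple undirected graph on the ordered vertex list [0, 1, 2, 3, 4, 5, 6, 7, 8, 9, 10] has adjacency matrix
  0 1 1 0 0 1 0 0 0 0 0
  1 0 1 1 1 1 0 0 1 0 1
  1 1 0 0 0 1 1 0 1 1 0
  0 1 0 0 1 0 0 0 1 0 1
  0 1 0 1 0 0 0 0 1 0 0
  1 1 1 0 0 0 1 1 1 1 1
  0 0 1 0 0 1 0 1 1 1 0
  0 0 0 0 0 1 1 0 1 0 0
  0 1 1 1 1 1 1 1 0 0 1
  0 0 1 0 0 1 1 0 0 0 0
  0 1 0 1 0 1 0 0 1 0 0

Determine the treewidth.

A width-3 tree decomposition is:
Bags: B1 = {2, 5, 6, 8}  B2 = {1, 2, 5, 8}  B3 = {2, 5, 6, 9}  B4 = {5, 6, 7, 8}  B5 = {1, 5, 8, 10}  B6 = {1, 3, 8, 10}  B7 = {0, 1, 2, 5}  B8 = {1, 3, 4, 8}
Tree: B1–B2, B1–B3, B1–B4, B2–B5, B5–B6, B2–B7, B6–B8
Each bag holds 4 vertices, so the decomposition has width 3, which upper-bounds the treewidth. On the other hand G contains the 4-clique {1, 3, 8, 10}. A clique must lie in a single bag of any decomposition, so no decomposition can have width below 3. Combining the bounds, tw(G) = 3.

3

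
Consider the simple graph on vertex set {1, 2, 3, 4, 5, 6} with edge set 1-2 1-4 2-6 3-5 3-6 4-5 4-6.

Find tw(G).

2

A width-2 tree decomposition is:
Bags: B1 = {1, 2, 6}  B2 = {1, 4, 6}  B3 = {3, 4, 6}  B4 = {3, 4, 5}
Tree: B1–B2, B2–B3, B3–B4
Every bag has size at most 3, so the width is 3 − 1 = 2 and tw(G) ≤ 2. For the lower bound, G contains the cycle 2–1–4–6–2, so G is not a forest; only forests have treewidth ≤ 1, hence tw(G) ≥ 2. Therefore the treewidth is 2.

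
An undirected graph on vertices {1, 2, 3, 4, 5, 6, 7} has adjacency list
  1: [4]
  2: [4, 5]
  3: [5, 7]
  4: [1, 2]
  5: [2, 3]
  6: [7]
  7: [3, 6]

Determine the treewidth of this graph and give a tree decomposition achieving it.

Treewidth 1.
One optimal decomposition is:
Bags: B1 = {1, 4}  B2 = {2, 4}  B3 = {2, 5}  B4 = {3, 5}  B5 = {3, 7}  B6 = {6, 7}
Tree: B1–B2, B2–B3, B3–B4, B4–B5, B5–B6

The largest bag has 2 vertices, giving width 1; this decomposition certifies tw(G) ≤ 1. Since G has at least one edge (e.g. 1–4), it is not an edgeless graph, so tw(G) ≥ 1. Hence tw(G) = 1 exactly.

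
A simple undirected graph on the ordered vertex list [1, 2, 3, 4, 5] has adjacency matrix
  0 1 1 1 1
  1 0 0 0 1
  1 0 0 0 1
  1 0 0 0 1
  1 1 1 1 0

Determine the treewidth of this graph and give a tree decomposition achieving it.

Treewidth 2.
One such decomposition:
Bags: B1 = {1, 2, 5}  B2 = {1, 3, 5}  B3 = {1, 4, 5}
Tree: B1–B2, B1–B3

The largest bag has 3 vertices, giving width 2; this decomposition certifies tw(G) ≤ 2. On the other hand G contains the 3-clique {1, 2, 5}. A clique must lie in a single bag of any decomposition, so no decomposition can have width below 2. The upper and lower bounds meet at 2, so that is the treewidth.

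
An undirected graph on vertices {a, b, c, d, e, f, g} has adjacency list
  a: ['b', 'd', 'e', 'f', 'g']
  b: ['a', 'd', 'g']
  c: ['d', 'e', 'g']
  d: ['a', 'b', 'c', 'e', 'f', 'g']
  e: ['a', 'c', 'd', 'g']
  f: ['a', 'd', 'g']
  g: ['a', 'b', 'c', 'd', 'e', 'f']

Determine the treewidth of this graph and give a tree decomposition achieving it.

Treewidth 3.
Bags: B1 = {a, d, e, g}  B2 = {c, d, e, g}  B3 = {a, d, f, g}  B4 = {a, b, d, g}
Tree: B1–B2, B1–B3, B3–B4

Every bag has size at most 4, so the width is 4 − 1 = 3 and tw(G) ≤ 3. Conversely, {c, d, e, g} is a clique of size 4, and the vertices of any clique must share a bag in every tree decomposition; so some bag has ≥ 4 vertices and tw(G) ≥ 3. The upper and lower bounds meet at 3, so that is the treewidth.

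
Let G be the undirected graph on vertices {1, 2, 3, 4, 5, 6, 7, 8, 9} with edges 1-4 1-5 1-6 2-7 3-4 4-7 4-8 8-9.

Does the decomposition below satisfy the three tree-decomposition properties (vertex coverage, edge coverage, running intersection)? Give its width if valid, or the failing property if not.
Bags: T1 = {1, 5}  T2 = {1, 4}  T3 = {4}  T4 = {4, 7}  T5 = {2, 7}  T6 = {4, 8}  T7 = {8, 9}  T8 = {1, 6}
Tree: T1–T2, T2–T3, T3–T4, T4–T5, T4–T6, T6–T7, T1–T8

A tree decomposition must satisfy three properties: every vertex lies in some bag; for every edge, both endpoints lie together in some bag; and for every vertex, the bags containing it form a connected subtree. Here vertex 3 appears in no bag, so the decomposition is invalid.

No — vertex 3 appears in no bag.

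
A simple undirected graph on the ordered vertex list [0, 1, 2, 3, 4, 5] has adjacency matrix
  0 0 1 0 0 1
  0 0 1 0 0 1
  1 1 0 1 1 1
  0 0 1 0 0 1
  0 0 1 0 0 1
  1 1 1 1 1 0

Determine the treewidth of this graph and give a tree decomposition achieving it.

Every bag has size at most 3, so the width is 3 − 1 = 2 and tw(G) ≤ 2. Conversely, {0, 2, 5} is a clique of size 3, and the vertices of any clique must share a bag in every tree decomposition; so some bag has ≥ 3 vertices and tw(G) ≥ 2. Hence tw(G) = 2 exactly.

Treewidth 2.
Bags: B1 = {0, 2, 5}  B2 = {2, 4, 5}  B3 = {1, 2, 5}  B4 = {2, 3, 5}
Tree: B1–B2, B1–B3, B1–B4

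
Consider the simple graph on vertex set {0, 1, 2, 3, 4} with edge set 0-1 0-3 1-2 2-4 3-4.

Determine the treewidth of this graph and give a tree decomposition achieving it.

Treewidth 2.
Bags: B1 = {0, 3, 4}  B2 = {0, 2, 4}  B3 = {0, 1, 2}
Tree: B1–B2, B2–B3

Each bag holds 3 vertices, so the decomposition has width 2, which upper-bounds the treewidth. Since 0–3–4–2–1–0 is a cycle in G, G is not acyclic. Forests are exactly the graphs of treewidth ≤ 1, so tw(G) ≥ 2. Combining the bounds, tw(G) = 2.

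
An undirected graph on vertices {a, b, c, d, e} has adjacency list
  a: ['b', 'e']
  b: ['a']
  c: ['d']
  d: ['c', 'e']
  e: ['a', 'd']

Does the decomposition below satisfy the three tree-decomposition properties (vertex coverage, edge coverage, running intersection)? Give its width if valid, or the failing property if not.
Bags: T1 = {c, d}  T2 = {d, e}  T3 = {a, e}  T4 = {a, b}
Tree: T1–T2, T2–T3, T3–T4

Yes; width 1.

Every vertex of G appears in some bag (union = {a, b, c, d, e}); every edge is covered by a bag; and for each vertex v the set of bags containing v is connected in the bag tree. The decomposition is therefore valid. The largest bag has 2 vertices, so the width is 1.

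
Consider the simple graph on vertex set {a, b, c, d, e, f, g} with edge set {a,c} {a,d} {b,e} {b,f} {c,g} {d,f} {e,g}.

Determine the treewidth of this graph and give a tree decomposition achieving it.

Each bag holds 3 vertices, so the decomposition has width 2, which upper-bounds the treewidth. The edges c–a–d–f–b–e–g–c form a cycle, so G is not a tree and its treewidth is at least 2. Therefore the treewidth is 2.

Treewidth 2.
One such decomposition:
Bags: B1 = {a, c, d}  B2 = {c, d, f}  B3 = {b, c, f}  B4 = {b, c, e}  B5 = {c, e, g}
Tree: B1–B2, B2–B3, B3–B4, B4–B5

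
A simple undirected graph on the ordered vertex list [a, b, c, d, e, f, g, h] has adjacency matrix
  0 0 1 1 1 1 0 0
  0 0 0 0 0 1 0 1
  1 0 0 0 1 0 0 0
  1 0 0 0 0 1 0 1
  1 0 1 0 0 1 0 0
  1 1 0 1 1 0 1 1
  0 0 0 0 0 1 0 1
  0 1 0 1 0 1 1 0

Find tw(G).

2

A width-2 tree decomposition is:
Bags: B1 = {b, f, h}  B2 = {d, f, h}  B3 = {a, d, f}  B4 = {f, g, h}  B5 = {a, e, f}  B6 = {a, c, e}
Tree: B1–B2, B2–B3, B2–B4, B3–B5, B5–B6
Each bag holds 3 vertices, so the decomposition has width 2, which upper-bounds the treewidth. On the other hand G contains the 3-clique {a, c, e}. A clique must lie in a single bag of any decomposition, so no decomposition can have width below 2. Combining the bounds, tw(G) = 2.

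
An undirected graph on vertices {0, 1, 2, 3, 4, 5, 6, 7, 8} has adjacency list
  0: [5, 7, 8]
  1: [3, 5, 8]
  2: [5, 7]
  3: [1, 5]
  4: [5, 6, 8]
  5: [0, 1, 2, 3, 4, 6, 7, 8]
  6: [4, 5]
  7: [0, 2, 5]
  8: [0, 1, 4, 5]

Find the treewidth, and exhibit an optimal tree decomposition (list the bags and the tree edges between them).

Treewidth 2.
One such decomposition:
Bags: B1 = {0, 5, 8}  B2 = {0, 5, 7}  B3 = {2, 5, 7}  B4 = {1, 5, 8}  B5 = {4, 5, 8}  B6 = {1, 3, 5}  B7 = {4, 5, 6}
Tree: B1–B2, B2–B3, B1–B4, B1–B5, B4–B6, B5–B7

Every bag has size at most 3, so the width is 3 − 1 = 2 and tw(G) ≤ 2. For the lower bound, the 3 vertices {2, 5, 7} are pairwise adjacent, and any tree decomposition puts a clique entirely inside one bag — forcing width ≥ 2. The upper and lower bounds meet at 2, so that is the treewidth.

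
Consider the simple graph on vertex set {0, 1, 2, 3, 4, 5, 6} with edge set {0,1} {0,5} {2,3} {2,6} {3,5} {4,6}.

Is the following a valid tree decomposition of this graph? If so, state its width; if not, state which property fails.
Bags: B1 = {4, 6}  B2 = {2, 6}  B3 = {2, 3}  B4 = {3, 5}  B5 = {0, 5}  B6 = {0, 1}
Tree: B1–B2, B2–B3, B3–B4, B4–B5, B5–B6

Yes; width 1.

Checking the three conditions: (i) the bags cover all of {0, 1, 2, 3, 4, 5, 6}; (ii) for each edge, some bag contains both endpoints; (iii) the bags containing any fixed vertex form a subtree. All hold, so the decomposition is valid with width 2 − 1 = 1.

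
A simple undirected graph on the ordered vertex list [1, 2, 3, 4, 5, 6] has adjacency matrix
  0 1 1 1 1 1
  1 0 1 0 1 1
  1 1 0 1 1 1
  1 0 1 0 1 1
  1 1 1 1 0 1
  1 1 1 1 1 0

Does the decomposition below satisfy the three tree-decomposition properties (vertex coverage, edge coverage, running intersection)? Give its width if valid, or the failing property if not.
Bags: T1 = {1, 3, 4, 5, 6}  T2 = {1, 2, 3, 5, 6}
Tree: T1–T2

Checking the three conditions: (i) the bags cover all of {1, 2, 3, 4, 5, 6}; (ii) for each edge, some bag contains both endpoints; (iii) the bags containing any fixed vertex form a subtree. All hold, so the decomposition is valid with width 5 − 1 = 4.

Yes; width 4.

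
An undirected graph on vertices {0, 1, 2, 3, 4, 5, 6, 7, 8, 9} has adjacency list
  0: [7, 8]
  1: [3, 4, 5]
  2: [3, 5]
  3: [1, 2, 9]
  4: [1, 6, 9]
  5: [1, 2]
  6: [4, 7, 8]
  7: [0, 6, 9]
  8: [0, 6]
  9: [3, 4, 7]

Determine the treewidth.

A width-2 tree decomposition is:
Bags: B1 = {0, 7, 8}  B2 = {6, 7, 8}  B3 = {6, 7, 9}  B4 = {4, 6, 9}  B5 = {3, 4, 9}  B6 = {1, 3, 4}  B7 = {1, 2, 3}  B8 = {1, 2, 5}
Tree: B1–B2, B2–B3, B3–B4, B4–B5, B5–B6, B6–B7, B7–B8
Each bag holds 3 vertices, so the decomposition has width 2, which upper-bounds the treewidth. The edges 0–8–6–7–0 form a cycle, so G is not a tree and its treewidth is at least 2. Hence tw(G) = 2 exactly.

2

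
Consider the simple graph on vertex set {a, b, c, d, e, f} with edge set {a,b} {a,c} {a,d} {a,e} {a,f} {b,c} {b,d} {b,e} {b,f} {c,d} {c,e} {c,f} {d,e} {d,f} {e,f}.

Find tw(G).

5

A width-5 tree decomposition is:
Bags: B1 = {a, b, c, d, e, f}
Tree: (single bag)
With just one bag of size 6, the width is 6 − 1 = 5, so tw(G) ≤ 5. Conversely, {a, b, c, d, e, f} is a clique of size 6, and the vertices of any clique must share a bag in every tree decomposition; so some bag has ≥ 6 vertices and tw(G) ≥ 5. Hence tw(G) = 5 exactly.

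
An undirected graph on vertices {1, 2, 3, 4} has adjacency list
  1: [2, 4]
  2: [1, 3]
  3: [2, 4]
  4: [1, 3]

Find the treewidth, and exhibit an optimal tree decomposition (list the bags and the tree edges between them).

Treewidth 2.
Bags: B1 = {2, 3, 4}  B2 = {1, 2, 4}
Tree: B1–B2

Every bag has size at most 3, so the width is 3 − 1 = 2 and tw(G) ≤ 2. Since 2–3–4–1–2 is a cycle in G, G is not acyclic. Forests are exactly the graphs of treewidth ≤ 1, so tw(G) ≥ 2. Hence tw(G) = 2 exactly.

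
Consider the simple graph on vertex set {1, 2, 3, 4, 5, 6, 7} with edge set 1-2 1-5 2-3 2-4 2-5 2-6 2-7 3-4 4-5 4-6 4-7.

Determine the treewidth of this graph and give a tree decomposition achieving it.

Treewidth 2.
One optimal decomposition is:
Bags: B1 = {2, 4, 6}  B2 = {2, 4, 5}  B3 = {1, 2, 5}  B4 = {2, 3, 4}  B5 = {2, 4, 7}
Tree: B1–B2, B2–B3, B2–B4, B4–B5

The largest bag has 3 vertices, giving width 2; this decomposition certifies tw(G) ≤ 2. On the other hand G contains the 3-clique {1, 2, 5}. A clique must lie in a single bag of any decomposition, so no decomposition can have width below 2. Therefore the treewidth is 2.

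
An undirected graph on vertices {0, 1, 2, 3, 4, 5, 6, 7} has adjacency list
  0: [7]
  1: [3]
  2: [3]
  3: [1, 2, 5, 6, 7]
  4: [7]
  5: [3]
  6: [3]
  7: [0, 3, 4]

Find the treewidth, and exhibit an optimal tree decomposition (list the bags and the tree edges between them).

Treewidth 1.
One optimal decomposition is:
Bags: B1 = {3, 7}  B2 = {0, 7}  B3 = {4, 7}  B4 = {1, 3}  B5 = {2, 3}  B6 = {3, 6}  B7 = {3, 5}
Tree: B1–B2, B1–B3, B1–B4, B4–B5, B4–B6, B4–B7

Each bag holds 2 vertices, so the decomposition has width 1, which upper-bounds the treewidth. Since G has at least one edge (e.g. 3–7), it is not an edgeless graph, so tw(G) ≥ 1. The upper and lower bounds meet at 1, so that is the treewidth.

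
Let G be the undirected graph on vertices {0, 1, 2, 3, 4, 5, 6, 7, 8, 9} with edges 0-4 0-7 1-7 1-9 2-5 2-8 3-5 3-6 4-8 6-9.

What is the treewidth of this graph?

2

A width-2 tree decomposition is:
Bags: B1 = {2, 4, 8}  B2 = {2, 4, 5}  B3 = {3, 4, 5}  B4 = {3, 4, 6}  B5 = {4, 6, 9}  B6 = {1, 4, 9}  B7 = {1, 4, 7}  B8 = {0, 4, 7}
Tree: B1–B2, B2–B3, B3–B4, B4–B5, B5–B6, B6–B7, B7–B8
The largest bag has 3 vertices, giving width 2; this decomposition certifies tw(G) ≤ 2. Since 4–8–2–5–3–6–9–1–7–0–4 is a cycle in G, G is not acyclic. Forests are exactly the graphs of treewidth ≤ 1, so tw(G) ≥ 2. The upper and lower bounds meet at 2, so that is the treewidth.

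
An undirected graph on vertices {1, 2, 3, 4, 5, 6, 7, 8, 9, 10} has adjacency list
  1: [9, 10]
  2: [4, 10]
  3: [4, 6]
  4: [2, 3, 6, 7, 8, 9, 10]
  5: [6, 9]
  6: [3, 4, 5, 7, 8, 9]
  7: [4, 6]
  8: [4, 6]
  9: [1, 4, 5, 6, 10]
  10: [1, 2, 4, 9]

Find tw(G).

2

A width-2 tree decomposition is:
Bags: B1 = {4, 6, 9}  B2 = {4, 6, 7}  B3 = {4, 9, 10}  B4 = {3, 4, 6}  B5 = {5, 6, 9}  B6 = {2, 4, 10}  B7 = {4, 6, 8}  B8 = {1, 9, 10}
Tree: B1–B2, B1–B3, B2–B4, B1–B5, B3–B6, B1–B7, B3–B8
Every bag has size at most 3, so the width is 3 − 1 = 2 and tw(G) ≤ 2. For the lower bound, the 3 vertices {1, 9, 10} are pairwise adjacent, and any tree decomposition puts a clique entirely inside one bag — forcing width ≥ 2. Combining the bounds, tw(G) = 2.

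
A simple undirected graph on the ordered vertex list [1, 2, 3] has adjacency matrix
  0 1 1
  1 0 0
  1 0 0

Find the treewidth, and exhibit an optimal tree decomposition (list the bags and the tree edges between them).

Treewidth 1.
Bags: B1 = {1, 3}  B2 = {1, 2}
Tree: B1–B2

Each bag holds 2 vertices, so the decomposition has width 1, which upper-bounds the treewidth. G has an edge, so its treewidth is at least 1. The upper and lower bounds meet at 1, so that is the treewidth.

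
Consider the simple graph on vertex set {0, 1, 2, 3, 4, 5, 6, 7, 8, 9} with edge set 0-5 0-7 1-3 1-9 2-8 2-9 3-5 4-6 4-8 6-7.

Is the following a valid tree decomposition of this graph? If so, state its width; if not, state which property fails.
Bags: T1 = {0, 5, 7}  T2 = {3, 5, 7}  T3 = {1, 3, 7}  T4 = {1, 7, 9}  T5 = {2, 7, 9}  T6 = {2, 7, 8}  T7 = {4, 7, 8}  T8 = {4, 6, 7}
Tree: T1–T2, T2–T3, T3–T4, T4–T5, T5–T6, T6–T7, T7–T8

Yes; width 2.

Vertex coverage: the bags together contain {0, 1, 2, 3, 4, 5, 6, 7, 8, 9}, the full vertex set. Edge coverage: each edge of G has both endpoints in at least one bag. Running intersection: for every vertex, the bags containing it form a connected subtree. All three properties hold, so this is a valid tree decomposition of width max|bag| − 1 = 2, and hence tw(G) ≤ 2.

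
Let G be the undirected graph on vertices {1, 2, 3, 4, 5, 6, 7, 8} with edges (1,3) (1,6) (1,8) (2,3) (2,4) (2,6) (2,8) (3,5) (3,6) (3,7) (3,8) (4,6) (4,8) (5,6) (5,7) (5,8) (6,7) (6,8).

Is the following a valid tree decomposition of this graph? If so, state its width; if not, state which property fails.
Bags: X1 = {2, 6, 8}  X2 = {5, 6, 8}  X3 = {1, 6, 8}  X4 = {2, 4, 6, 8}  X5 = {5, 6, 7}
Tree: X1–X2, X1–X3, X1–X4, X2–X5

No — vertex 3 appears in no bag.

A tree decomposition must satisfy three properties: every vertex lies in some bag; for every edge, both endpoints lie together in some bag; and for every vertex, the bags containing it form a connected subtree. Here vertex 3 appears in no bag, so the decomposition is invalid.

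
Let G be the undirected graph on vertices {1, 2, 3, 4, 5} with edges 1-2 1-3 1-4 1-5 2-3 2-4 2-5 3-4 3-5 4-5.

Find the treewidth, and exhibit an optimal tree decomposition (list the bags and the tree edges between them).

With just one bag of size 5, the width is 5 − 1 = 4, so tw(G) ≤ 4. For the lower bound, the 5 vertices {1, 2, 3, 4, 5} are pairwise adjacent, and any tree decomposition puts a clique entirely inside one bag — forcing width ≥ 4. Combining the bounds, tw(G) = 4.

Treewidth 4.
One such decomposition:
Bags: B1 = {1, 2, 3, 4, 5}
Tree: (single bag)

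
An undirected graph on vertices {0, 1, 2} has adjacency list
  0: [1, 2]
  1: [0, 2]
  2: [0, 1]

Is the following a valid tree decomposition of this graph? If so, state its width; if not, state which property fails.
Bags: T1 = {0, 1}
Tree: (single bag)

No — vertex 2 appears in no bag.

A tree decomposition must satisfy three properties: every vertex lies in some bag; for every edge, both endpoints lie together in some bag; and for every vertex, the bags containing it form a connected subtree. Here vertex 2 appears in no bag, so the decomposition is invalid.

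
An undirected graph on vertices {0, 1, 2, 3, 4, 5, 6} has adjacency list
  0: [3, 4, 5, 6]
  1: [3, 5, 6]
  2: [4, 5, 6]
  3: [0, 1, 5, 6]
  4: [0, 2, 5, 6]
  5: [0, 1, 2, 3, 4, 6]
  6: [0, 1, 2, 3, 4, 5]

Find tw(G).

A width-3 tree decomposition is:
Bags: B1 = {0, 3, 5, 6}  B2 = {1, 3, 5, 6}  B3 = {0, 4, 5, 6}  B4 = {2, 4, 5, 6}
Tree: B1–B2, B1–B3, B3–B4
The largest bag has 4 vertices, giving width 3; this decomposition certifies tw(G) ≤ 3. Conversely, {0, 3, 5, 6} is a clique of size 4, and the vertices of any clique must share a bag in every tree decomposition; so some bag has ≥ 4 vertices and tw(G) ≥ 3. The upper and lower bounds meet at 3, so that is the treewidth.

3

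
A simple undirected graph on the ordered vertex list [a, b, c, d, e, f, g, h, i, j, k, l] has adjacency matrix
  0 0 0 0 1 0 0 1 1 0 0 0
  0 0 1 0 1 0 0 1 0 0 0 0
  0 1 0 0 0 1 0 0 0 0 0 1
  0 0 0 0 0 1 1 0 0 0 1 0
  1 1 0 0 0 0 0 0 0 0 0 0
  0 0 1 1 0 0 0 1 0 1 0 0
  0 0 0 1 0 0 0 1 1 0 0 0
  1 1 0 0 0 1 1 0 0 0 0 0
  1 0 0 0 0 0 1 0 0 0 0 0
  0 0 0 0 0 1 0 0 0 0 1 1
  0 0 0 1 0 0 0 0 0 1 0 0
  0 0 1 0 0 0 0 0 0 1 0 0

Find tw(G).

A width-3 tree decomposition is:
Bags: B1 = {d, j, k, l}  B2 = {d, f, j, l}  B3 = {c, d, f, l}  B4 = {c, d, f, g}  B5 = {c, f, g, h}  B6 = {b, c, g, h}  B7 = {b, g, h, i}  B8 = {a, b, h, i}  B9 = {a, b, e, i}
Tree: B1–B2, B2–B3, B3–B4, B4–B5, B5–B6, B6–B7, B7–B8, B8–B9
Each bag holds 4 vertices, so the decomposition has width 3, which upper-bounds the treewidth. For the lower bound: the 4 vertex sets {j,k,l}, {d}, {f}, {b,c,g,h} are disjoint, each induces a connected subgraph, and every pair is joined by at least one edge of G. Contracting each set to a single vertex therefore yields K_{4} as a minor, and since treewidth is minor-monotone, tw(G) ≥ tw(K_{4}) = 3. Therefore the treewidth is 3.

3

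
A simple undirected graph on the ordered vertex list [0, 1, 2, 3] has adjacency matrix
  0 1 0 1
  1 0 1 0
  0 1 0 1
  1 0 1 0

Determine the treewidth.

2

A width-2 tree decomposition is:
Bags: B1 = {1, 2, 3}  B2 = {0, 1, 3}
Tree: B1–B2
Each bag holds 3 vertices, so the decomposition has width 2, which upper-bounds the treewidth. Since 3–2–1–0–3 is a cycle in G, G is not acyclic. Forests are exactly the graphs of treewidth ≤ 1, so tw(G) ≥ 2. Hence tw(G) = 2 exactly.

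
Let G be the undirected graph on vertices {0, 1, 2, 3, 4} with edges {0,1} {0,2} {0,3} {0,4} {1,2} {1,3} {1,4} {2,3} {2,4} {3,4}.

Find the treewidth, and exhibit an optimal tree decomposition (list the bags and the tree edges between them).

A single bag containing all 5 vertices is trivially a valid decomposition of width 4. For the lower bound, the 5 vertices {0, 1, 2, 3, 4} are pairwise adjacent, and any tree decomposition puts a clique entirely inside one bag — forcing width ≥ 4. The upper and lower bounds meet at 4, so that is the treewidth.

Treewidth 4.
One optimal decomposition is:
Bags: B1 = {0, 1, 2, 3, 4}
Tree: (single bag)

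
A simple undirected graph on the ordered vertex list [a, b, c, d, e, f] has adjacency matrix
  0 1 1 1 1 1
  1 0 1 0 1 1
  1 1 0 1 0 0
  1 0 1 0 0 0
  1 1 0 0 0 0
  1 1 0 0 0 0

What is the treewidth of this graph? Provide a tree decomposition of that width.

Treewidth 2.
Bags: B1 = {a, b, c}  B2 = {a, b, f}  B3 = {a, c, d}  B4 = {a, b, e}
Tree: B1–B2, B1–B3, B2–B4

Each bag holds 3 vertices, so the decomposition has width 2, which upper-bounds the treewidth. For the lower bound, the 3 vertices {a, c, d} are pairwise adjacent, and any tree decomposition puts a clique entirely inside one bag — forcing width ≥ 2. The upper and lower bounds meet at 2, so that is the treewidth.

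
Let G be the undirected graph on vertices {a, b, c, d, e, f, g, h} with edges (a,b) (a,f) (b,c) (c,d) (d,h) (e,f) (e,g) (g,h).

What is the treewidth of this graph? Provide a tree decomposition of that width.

The largest bag has 3 vertices, giving width 2; this decomposition certifies tw(G) ≤ 2. For the lower bound, G contains the cycle g–e–f–a–b–c–d–h–g, so G is not a forest; only forests have treewidth ≤ 1, hence tw(G) ≥ 2. Therefore the treewidth is 2.

Treewidth 2.
One such decomposition:
Bags: B1 = {e, f, g}  B2 = {a, f, g}  B3 = {a, b, g}  B4 = {b, c, g}  B5 = {c, d, g}  B6 = {d, g, h}
Tree: B1–B2, B2–B3, B3–B4, B4–B5, B5–B6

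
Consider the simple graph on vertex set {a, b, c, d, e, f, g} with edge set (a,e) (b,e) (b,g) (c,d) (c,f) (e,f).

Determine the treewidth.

1

A width-1 tree decomposition is:
Bags: B1 = {e, f}  B2 = {a, e}  B3 = {b, e}  B4 = {c, f}  B5 = {c, d}  B6 = {b, g}
Tree: B1–B2, B2–B3, B1–B4, B4–B5, B3–B6
Every bag has size at most 2, so the width is 2 − 1 = 1 and tw(G) ≤ 1. G has an edge, so its treewidth is at least 1. Hence tw(G) = 1 exactly.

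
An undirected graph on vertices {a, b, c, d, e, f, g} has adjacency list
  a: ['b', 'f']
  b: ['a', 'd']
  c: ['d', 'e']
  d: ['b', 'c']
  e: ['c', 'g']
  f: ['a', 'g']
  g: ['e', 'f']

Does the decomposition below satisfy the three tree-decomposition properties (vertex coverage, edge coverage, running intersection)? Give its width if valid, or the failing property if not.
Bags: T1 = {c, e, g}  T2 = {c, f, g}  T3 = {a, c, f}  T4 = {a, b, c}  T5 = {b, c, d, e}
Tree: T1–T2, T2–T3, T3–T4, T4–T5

A tree decomposition must satisfy three properties: every vertex lies in some bag; for every edge, both endpoints lie together in some bag; and for every vertex, the bags containing it form a connected subtree. Here bags containing vertex e are not connected in the tree, so the decomposition is invalid.

No — bags containing vertex e are not connected in the tree.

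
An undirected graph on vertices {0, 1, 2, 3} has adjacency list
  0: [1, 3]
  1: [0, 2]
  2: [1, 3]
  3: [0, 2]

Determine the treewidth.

2

A width-2 tree decomposition is:
Bags: B1 = {0, 1, 3}  B2 = {1, 2, 3}
Tree: B1–B2
Each bag holds 3 vertices, so the decomposition has width 2, which upper-bounds the treewidth. Since 3–0–1–2–3 is a cycle in G, G is not acyclic. Forests are exactly the graphs of treewidth ≤ 1, so tw(G) ≥ 2. Hence tw(G) = 2 exactly.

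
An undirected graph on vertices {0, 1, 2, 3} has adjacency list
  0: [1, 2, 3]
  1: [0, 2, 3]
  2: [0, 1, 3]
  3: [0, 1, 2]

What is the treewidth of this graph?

A width-3 tree decomposition is:
Bags: B1 = {0, 1, 2, 3}
Tree: (single bag)
A single bag containing all 4 vertices is trivially a valid decomposition of width 3. Conversely, {0, 1, 2, 3} is a clique of size 4, and the vertices of any clique must share a bag in every tree decomposition; so some bag has ≥ 4 vertices and tw(G) ≥ 3. Combining the bounds, tw(G) = 3.

3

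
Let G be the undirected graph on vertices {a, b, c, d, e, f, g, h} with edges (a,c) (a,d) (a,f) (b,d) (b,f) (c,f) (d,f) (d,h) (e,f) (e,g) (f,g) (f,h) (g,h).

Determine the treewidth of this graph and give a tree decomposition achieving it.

Treewidth 2.
One optimal decomposition is:
Bags: B1 = {d, f, h}  B2 = {f, g, h}  B3 = {a, d, f}  B4 = {e, f, g}  B5 = {a, c, f}  B6 = {b, d, f}
Tree: B1–B2, B1–B3, B2–B4, B3–B5, B3–B6

Every bag has size at most 3, so the width is 3 − 1 = 2 and tw(G) ≤ 2. On the other hand G contains the 3-clique {d, f, h}. A clique must lie in a single bag of any decomposition, so no decomposition can have width below 2. Hence tw(G) = 2 exactly.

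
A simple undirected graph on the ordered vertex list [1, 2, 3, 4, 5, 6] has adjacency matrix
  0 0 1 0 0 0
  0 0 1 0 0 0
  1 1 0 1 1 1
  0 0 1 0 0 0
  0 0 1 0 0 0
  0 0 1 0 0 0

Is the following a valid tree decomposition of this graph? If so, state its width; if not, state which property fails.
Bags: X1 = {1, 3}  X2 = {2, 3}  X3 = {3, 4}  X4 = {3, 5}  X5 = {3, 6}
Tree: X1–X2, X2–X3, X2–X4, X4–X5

Checking the three conditions: (i) the bags cover all of {1, 2, 3, 4, 5, 6}; (ii) for each edge, some bag contains both endpoints; (iii) the bags containing any fixed vertex form a subtree. All hold, so the decomposition is valid with width 2 − 1 = 1.

Yes; width 1.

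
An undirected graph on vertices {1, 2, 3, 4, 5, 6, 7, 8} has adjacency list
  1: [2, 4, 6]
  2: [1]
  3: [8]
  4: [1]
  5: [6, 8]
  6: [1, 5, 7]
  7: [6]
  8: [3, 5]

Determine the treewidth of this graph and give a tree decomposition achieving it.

Each bag holds 2 vertices, so the decomposition has width 1, which upper-bounds the treewidth. Any graph with an edge has treewidth ≥ 1, and G has the edge 6–1. Hence tw(G) = 1 exactly.

Treewidth 1.
One optimal decomposition is:
Bags: B1 = {1, 6}  B2 = {1, 2}  B3 = {6, 7}  B4 = {1, 4}  B5 = {5, 6}  B6 = {5, 8}  B7 = {3, 8}
Tree: B1–B2, B1–B3, B2–B4, B3–B5, B5–B6, B6–B7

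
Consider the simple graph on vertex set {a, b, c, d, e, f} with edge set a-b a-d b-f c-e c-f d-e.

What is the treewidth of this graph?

A width-2 tree decomposition is:
Bags: B1 = {a, b, f}  B2 = {a, c, f}  B3 = {a, c, e}  B4 = {a, d, e}
Tree: B1–B2, B2–B3, B3–B4
Every bag has size at most 3, so the width is 3 − 1 = 2 and tw(G) ≤ 2. For the lower bound, G contains the cycle a–b–f–c–e–d–a, so G is not a forest; only forests have treewidth ≤ 1, hence tw(G) ≥ 2. Combining the bounds, tw(G) = 2.

2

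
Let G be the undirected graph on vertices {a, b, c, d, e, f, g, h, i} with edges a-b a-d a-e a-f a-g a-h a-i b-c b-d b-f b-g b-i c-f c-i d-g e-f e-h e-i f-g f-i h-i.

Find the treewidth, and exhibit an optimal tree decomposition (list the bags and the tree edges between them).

The largest bag has 4 vertices, giving width 3; this decomposition certifies tw(G) ≤ 3. For the lower bound, the 4 vertices {b, c, f, i} are pairwise adjacent, and any tree decomposition puts a clique entirely inside one bag — forcing width ≥ 3. Therefore the treewidth is 3.

Treewidth 3.
One such decomposition:
Bags: B1 = {a, b, f, i}  B2 = {a, e, f, i}  B3 = {a, e, h, i}  B4 = {a, b, f, g}  B5 = {a, b, d, g}  B6 = {b, c, f, i}
Tree: B1–B2, B2–B3, B1–B4, B4–B5, B1–B6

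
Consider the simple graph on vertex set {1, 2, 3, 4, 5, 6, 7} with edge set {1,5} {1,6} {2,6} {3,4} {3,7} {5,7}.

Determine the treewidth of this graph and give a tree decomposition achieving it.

The largest bag has 2 vertices, giving width 1; this decomposition certifies tw(G) ≤ 1. G has an edge, so its treewidth is at least 1. Therefore the treewidth is 1.

Treewidth 1.
One optimal decomposition is:
Bags: B1 = {2, 6}  B2 = {1, 6}  B3 = {1, 5}  B4 = {5, 7}  B5 = {3, 7}  B6 = {3, 4}
Tree: B1–B2, B2–B3, B3–B4, B4–B5, B5–B6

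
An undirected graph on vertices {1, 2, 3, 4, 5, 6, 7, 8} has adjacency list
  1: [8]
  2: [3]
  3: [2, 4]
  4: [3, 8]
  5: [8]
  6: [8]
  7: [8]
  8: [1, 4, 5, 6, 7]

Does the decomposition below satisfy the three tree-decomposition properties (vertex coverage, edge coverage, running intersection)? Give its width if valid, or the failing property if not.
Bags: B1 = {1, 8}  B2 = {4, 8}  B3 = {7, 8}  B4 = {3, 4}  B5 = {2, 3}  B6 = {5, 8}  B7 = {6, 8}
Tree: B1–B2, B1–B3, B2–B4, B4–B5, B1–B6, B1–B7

Every vertex of G appears in some bag (union = {1, 2, 3, 4, 5, 6, 7, 8}); every edge is covered by a bag; and for each vertex v the set of bags containing v is connected in the bag tree. The decomposition is therefore valid. The largest bag has 2 vertices, so the width is 1.

Yes; width 1.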